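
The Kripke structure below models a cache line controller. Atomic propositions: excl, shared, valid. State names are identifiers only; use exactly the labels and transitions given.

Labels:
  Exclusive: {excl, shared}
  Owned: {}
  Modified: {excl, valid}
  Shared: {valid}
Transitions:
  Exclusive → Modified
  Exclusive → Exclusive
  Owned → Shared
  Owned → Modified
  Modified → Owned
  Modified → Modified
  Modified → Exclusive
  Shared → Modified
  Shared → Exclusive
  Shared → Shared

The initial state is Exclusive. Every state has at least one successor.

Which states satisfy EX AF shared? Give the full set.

{Exclusive, Modified, Shared}

States satisfying AF shared: {Exclusive}.
States satisfying EX AF shared: {Exclusive, Modified, Shared}.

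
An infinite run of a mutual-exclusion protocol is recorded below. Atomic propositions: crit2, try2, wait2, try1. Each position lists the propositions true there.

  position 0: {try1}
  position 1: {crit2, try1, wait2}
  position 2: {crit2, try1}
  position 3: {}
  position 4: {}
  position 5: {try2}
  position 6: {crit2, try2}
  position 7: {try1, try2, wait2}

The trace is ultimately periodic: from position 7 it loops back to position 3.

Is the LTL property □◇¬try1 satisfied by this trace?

Satisfied

◇¬try1 holds at every position 0..7, and those are all positions ever visited, so □◇¬try1 holds.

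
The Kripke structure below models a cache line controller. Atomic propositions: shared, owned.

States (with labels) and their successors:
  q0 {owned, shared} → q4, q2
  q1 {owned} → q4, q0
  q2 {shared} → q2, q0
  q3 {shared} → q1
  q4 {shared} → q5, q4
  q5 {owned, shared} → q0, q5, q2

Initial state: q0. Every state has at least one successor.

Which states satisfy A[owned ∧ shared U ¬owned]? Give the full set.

{q0, q2, q3, q4}

States satisfying owned ∧ shared: {q0, q5}.
States satisfying ¬owned: {q2, q3, q4}.
States satisfying A[owned ∧ shared U ¬owned]: {q0, q2, q3, q4}.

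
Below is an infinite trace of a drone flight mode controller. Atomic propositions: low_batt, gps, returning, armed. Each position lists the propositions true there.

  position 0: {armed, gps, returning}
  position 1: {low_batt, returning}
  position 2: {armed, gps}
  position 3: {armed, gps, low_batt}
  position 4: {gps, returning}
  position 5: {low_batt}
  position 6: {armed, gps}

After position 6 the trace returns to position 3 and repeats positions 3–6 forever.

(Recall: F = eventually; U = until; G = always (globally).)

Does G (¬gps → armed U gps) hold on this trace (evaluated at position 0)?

¬gps → armed U gps must hold at every position from 0 onward. It fails at position 1, so G (¬gps → armed U gps) is false.
Positions where ¬gps holds: 1, 5.
Check armed U gps at each: 1→fails, 5→fails.

Does not hold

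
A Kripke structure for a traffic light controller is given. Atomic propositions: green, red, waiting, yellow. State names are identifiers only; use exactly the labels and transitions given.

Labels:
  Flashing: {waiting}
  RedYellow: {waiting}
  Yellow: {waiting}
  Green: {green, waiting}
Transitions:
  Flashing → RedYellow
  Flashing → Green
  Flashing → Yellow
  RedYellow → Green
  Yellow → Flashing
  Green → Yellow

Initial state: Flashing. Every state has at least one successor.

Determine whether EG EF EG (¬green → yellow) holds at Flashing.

States satisfying EF EG (¬green → yellow): ∅.
States satisfying EG EF EG (¬green → yellow): ∅.
No suitable path/successor from Flashing witnesses the formula.
Flashing ∉ Sat(EG EF EG (¬green → yellow)).

No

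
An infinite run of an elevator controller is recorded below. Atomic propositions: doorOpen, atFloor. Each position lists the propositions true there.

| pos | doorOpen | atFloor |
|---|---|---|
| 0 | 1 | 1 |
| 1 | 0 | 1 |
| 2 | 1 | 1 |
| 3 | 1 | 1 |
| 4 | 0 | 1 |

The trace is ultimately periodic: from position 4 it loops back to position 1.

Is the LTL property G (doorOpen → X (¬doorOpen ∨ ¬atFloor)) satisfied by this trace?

Violated

doorOpen → X (¬doorOpen ∨ ¬atFloor) must hold at every position from 0 onward. It fails at position 2, so G (doorOpen → X (¬doorOpen ∨ ¬atFloor)) is false.
Positions where doorOpen holds: 0, 2, 3.
Check X (¬doorOpen ∨ ¬atFloor) at each: 0→ok, 2→fails, 3→ok.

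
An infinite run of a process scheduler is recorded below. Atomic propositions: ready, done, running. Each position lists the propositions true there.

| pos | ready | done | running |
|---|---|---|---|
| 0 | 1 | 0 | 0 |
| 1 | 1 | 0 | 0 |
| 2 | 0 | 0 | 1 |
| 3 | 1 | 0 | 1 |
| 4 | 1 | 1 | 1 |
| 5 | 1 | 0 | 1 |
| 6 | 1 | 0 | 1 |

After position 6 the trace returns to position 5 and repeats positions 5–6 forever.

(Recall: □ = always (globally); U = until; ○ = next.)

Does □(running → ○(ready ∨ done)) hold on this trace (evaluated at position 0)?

Yes

running → ○(ready ∨ done) holds at every position 0..6, and those are all positions ever visited, so □(running → ○(ready ∨ done)) holds.
Positions where running holds: 2, 3, 4, 5, 6.
Check ○(ready ∨ done) at each: 2→ok, 3→ok, 4→ok, 5→ok, 6→ok.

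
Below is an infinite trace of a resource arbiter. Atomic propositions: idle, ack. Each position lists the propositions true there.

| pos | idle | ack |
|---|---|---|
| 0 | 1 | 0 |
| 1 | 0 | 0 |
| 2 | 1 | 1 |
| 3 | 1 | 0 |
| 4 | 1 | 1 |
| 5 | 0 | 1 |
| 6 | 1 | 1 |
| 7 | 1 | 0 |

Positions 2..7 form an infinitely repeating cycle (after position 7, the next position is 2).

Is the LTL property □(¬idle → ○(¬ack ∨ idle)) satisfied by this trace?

Satisfied

¬idle → ○(¬ack ∨ idle) holds at every position 0..7, and those are all positions ever visited, so □(¬idle → ○(¬ack ∨ idle)) holds.
Positions where ¬idle holds: 1, 5.
Check ○(¬ack ∨ idle) at each: 1→ok, 5→ok.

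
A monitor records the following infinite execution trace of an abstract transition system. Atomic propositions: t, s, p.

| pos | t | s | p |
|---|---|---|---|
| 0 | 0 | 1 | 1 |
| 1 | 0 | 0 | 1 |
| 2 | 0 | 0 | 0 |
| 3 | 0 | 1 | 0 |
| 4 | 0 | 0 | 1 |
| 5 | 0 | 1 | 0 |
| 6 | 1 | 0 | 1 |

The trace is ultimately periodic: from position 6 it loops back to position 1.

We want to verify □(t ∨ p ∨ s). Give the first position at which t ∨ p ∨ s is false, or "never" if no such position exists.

Check t ∨ p ∨ s at each position in order: 0 ✓, 1 ✓.
At position 2 the labels are {}, so t ∨ p ∨ s is false there. This is the first violation.

2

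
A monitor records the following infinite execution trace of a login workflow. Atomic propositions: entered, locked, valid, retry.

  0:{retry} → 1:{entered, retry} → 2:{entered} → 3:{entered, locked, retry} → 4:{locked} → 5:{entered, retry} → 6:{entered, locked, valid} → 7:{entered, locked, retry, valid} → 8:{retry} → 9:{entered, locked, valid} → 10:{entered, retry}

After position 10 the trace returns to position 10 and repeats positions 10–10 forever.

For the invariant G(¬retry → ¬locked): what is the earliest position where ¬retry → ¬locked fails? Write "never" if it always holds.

Check ¬retry → ¬locked at each position in order: 0 ✓, 1 ✓, 2 ✓, 3 ✓.
At position 4 the labels are {locked}, so ¬retry → ¬locked is false there. This is the first violation.

4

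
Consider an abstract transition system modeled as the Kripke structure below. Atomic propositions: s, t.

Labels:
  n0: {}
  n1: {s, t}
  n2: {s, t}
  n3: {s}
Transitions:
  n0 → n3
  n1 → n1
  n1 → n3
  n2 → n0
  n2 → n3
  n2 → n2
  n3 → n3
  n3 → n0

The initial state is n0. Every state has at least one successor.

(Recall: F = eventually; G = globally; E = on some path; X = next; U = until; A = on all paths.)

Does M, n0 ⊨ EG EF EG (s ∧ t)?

Violated

States satisfying EF EG (s ∧ t): {n1, n2}.
States satisfying EG EF EG (s ∧ t): {n1, n2}.
No suitable path/successor from n0 witnesses the formula.
n0 ∉ Sat(EG EF EG (s ∧ t)).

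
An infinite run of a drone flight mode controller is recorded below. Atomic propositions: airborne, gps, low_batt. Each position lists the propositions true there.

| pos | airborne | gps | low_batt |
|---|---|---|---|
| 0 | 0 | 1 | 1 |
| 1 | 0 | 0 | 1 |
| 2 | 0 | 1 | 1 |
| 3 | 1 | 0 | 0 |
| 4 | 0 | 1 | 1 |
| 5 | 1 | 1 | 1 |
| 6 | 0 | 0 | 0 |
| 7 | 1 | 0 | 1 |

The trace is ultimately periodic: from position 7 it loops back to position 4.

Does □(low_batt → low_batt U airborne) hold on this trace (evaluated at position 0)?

Yes

low_batt → low_batt U airborne holds at every position 0..7, and those are all positions ever visited, so □(low_batt → low_batt U airborne) holds.
Positions where low_batt holds: 0, 1, 2, 4, 5, 7.
Check low_batt U airborne at each: 0→ok, 1→ok, 2→ok, 4→ok, 5→ok, 7→ok.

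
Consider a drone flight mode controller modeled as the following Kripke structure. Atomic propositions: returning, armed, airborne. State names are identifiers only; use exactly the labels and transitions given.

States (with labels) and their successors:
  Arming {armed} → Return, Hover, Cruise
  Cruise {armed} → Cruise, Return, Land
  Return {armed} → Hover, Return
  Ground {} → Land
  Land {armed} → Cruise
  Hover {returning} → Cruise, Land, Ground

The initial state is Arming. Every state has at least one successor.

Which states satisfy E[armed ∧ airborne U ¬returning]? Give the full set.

{Arming, Cruise, Return, Ground, Land}

States satisfying armed ∧ airborne: ∅.
States satisfying ¬returning: {Arming, Cruise, Return, Ground, Land}.
States satisfying E[armed ∧ airborne U ¬returning]: {Arming, Cruise, Return, Ground, Land}.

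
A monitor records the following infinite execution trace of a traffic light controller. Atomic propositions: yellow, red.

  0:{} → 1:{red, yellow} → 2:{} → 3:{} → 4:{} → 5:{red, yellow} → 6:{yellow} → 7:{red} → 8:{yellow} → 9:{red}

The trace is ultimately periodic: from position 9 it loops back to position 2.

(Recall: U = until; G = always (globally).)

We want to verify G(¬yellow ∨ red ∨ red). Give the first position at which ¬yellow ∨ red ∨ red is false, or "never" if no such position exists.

Check ¬yellow ∨ red ∨ red at each position in order: 0 ✓, 1 ✓, 2 ✓, 3 ✓, 4 ✓, 5 ✓.
At position 6 the labels are {yellow}, so ¬yellow ∨ red ∨ red is false there. This is the first violation.

6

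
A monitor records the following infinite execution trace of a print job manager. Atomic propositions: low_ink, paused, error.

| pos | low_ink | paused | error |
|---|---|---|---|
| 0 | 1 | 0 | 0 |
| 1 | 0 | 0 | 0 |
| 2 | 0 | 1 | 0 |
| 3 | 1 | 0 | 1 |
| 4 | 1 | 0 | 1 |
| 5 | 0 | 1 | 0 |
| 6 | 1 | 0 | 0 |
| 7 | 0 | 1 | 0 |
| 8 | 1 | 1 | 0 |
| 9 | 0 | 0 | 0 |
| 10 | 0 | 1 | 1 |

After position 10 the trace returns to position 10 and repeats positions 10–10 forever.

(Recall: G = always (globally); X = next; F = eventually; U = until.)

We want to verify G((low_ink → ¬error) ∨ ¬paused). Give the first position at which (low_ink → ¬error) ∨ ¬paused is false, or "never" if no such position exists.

never

(low_ink → ¬error) ∨ ¬paused holds at every position 0..10, and those are all the positions the trace ever visits, so the invariant G((low_ink → ¬error) ∨ ¬paused) is never violated.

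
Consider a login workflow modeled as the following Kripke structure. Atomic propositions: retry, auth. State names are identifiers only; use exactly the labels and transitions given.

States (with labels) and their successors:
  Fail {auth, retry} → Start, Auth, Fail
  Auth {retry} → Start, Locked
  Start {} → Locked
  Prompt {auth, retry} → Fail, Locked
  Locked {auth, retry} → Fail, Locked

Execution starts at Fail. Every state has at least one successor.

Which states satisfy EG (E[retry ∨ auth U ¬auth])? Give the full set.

States satisfying E[retry ∨ auth U ¬auth]: {Fail, Auth, Start, Prompt, Locked}.
States satisfying EG (E[retry ∨ auth U ¬auth]): {Fail, Auth, Start, Prompt, Locked}.

{Fail, Auth, Start, Prompt, Locked}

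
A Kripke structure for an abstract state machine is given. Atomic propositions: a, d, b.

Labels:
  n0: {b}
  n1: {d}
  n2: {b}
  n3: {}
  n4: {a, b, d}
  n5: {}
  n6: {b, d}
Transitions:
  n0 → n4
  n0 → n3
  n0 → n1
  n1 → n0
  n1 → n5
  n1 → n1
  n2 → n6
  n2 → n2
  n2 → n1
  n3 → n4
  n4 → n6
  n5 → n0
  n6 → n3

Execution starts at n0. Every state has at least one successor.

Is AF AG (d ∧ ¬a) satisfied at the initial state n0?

No

States satisfying AG (d ∧ ¬a): ∅.
States satisfying AF AG (d ∧ ¬a): ∅.
There is a path from n0 along which AG (d ∧ ¬a) never holds.
n0 ∉ Sat(AF AG (d ∧ ¬a)).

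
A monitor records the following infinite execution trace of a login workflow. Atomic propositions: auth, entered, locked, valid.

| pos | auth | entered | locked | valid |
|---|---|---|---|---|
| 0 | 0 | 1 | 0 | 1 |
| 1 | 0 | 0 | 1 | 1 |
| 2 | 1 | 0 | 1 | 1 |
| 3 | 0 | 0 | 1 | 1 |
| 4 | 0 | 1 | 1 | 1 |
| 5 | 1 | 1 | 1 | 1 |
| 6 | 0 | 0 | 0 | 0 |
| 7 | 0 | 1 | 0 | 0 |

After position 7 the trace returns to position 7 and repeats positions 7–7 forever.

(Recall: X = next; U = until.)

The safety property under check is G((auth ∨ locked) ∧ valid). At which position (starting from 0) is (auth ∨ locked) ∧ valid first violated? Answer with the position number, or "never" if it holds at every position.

0

At position 0 the labels are {entered, valid}, so (auth ∨ locked) ∧ valid is false there. This is the first violation.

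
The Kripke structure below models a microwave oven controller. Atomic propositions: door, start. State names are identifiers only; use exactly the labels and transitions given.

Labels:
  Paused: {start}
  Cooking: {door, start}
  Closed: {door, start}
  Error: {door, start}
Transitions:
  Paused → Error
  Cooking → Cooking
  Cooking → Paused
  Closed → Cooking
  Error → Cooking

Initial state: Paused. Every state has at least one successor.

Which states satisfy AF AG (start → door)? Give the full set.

States satisfying AG (start → door): ∅.
States satisfying AF AG (start → door): ∅.

none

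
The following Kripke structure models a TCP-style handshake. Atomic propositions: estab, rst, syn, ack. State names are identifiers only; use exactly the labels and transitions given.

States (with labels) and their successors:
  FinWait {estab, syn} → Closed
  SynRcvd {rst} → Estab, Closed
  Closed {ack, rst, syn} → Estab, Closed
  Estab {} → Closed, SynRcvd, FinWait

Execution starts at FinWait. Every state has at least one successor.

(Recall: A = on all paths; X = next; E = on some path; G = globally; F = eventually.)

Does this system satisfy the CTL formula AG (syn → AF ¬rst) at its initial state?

Violated

States satisfying syn → AF ¬rst: {FinWait, SynRcvd, Estab}.
States satisfying AG (syn → AF ¬rst): ∅.
Closed is reachable from FinWait and violates syn → AF ¬rst, so AG fails at FinWait.
FinWait ∉ Sat(AG (syn → AF ¬rst)).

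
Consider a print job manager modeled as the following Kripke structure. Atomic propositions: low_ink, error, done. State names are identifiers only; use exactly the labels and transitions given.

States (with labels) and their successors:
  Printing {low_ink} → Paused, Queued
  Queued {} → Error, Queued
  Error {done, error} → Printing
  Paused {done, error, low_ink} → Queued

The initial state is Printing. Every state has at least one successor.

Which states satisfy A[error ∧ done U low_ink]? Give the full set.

{Printing, Error, Paused}

States satisfying error ∧ done: {Error, Paused}.
States satisfying low_ink: {Printing, Paused}.
States satisfying A[error ∧ done U low_ink]: {Printing, Error, Paused}.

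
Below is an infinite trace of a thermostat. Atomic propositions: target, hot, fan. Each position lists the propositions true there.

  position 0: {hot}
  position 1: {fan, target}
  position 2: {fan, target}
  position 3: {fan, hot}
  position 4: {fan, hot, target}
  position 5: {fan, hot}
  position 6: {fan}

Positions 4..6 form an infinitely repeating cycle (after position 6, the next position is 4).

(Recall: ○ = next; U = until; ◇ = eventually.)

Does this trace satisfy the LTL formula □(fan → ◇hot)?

fan → ◇hot holds at every position 0..6, and those are all positions ever visited, so □(fan → ◇hot) holds.
Positions where fan holds: 1, 2, 3, 4, 5, 6.
Check ◇hot at each: 1→ok, 2→ok, 3→ok, 4→ok, 5→ok, 6→ok.

Satisfied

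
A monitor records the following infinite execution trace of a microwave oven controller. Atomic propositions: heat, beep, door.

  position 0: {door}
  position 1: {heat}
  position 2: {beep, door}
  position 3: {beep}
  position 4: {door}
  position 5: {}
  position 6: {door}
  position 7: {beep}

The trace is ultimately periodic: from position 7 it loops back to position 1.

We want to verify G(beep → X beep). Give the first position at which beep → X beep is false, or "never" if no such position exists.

3

Check beep → X beep at each position in order: 0 ✓, 1 ✓, 2 ✓.
At position 3 the labels are {beep} and the next position 4 has {door}, so beep → X beep is false there. This is the first violation.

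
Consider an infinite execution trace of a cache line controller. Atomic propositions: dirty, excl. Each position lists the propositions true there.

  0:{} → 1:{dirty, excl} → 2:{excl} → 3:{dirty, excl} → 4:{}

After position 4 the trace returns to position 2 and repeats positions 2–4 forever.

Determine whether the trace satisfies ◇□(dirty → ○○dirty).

Does not hold

□(dirty → ○○dirty) is false at every position 0..4, so it never becomes true and ◇□(dirty → ○○dirty) fails.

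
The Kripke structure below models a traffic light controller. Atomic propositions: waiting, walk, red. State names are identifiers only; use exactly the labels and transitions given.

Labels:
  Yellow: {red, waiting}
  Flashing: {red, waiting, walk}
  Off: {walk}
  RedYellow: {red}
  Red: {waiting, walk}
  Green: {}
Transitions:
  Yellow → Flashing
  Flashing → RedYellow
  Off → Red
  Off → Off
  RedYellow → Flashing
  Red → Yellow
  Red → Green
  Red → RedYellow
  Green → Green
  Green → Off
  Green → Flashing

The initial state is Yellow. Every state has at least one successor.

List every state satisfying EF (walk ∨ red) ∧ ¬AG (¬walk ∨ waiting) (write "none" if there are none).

States satisfying walk ∨ red: {Yellow, Flashing, Off, RedYellow, Red}.
States satisfying EF (walk ∨ red): {Yellow, Flashing, Off, RedYellow, Red, Green}.
States satisfying ¬walk ∨ waiting: {Yellow, Flashing, RedYellow, Red, Green}.
States satisfying AG (¬walk ∨ waiting): {Yellow, Flashing, RedYellow}.
States satisfying ¬AG (¬walk ∨ waiting): {Off, Red, Green}.
States satisfying EF (walk ∨ red) ∧ ¬AG (¬walk ∨ waiting): {Off, Red, Green}.

{Off, Red, Green}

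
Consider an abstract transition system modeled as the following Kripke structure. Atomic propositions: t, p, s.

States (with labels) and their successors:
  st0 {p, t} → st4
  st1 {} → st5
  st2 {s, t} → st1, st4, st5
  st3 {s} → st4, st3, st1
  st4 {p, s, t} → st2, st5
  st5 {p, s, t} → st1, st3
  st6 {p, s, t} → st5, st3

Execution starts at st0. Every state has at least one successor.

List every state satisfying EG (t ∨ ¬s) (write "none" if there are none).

{st0, st1, st2, st4, st5, st6}

States satisfying t ∨ ¬s: {st0, st1, st2, st4, st5, st6}.
States satisfying EG (t ∨ ¬s): {st0, st1, st2, st4, st5, st6}.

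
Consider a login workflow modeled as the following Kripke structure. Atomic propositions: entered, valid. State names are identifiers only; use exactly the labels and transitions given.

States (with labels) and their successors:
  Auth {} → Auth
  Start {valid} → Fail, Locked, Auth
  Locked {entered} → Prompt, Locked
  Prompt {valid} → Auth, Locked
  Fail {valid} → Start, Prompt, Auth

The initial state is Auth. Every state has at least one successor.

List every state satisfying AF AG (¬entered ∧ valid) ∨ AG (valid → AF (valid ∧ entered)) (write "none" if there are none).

{Auth}

States satisfying AG (¬entered ∧ valid): ∅.
States satisfying AF AG (¬entered ∧ valid): ∅.
States satisfying valid → AF (valid ∧ entered): {Auth, Locked}.
States satisfying AG (valid → AF (valid ∧ entered)): {Auth}.
States satisfying AF AG (¬entered ∧ valid) ∨ AG (valid → AF (valid ∧ entered)): {Auth}.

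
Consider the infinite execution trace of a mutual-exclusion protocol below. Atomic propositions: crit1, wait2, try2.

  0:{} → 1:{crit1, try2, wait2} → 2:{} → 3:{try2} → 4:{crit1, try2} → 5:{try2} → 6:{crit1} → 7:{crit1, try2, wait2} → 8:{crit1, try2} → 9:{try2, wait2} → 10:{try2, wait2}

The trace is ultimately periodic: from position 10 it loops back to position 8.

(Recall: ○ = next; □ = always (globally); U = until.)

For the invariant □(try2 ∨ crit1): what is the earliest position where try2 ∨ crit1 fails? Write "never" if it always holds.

At position 0 the labels are {}, so try2 ∨ crit1 is false there. This is the first violation.

0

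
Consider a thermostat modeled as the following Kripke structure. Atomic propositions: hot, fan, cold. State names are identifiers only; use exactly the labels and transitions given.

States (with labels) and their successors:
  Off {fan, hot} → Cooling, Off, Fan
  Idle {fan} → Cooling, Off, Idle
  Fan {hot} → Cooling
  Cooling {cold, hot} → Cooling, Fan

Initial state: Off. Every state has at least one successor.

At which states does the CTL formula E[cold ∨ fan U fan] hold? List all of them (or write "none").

{Off, Idle}

States satisfying cold ∨ fan: {Off, Idle, Cooling}.
States satisfying fan: {Off, Idle}.
States satisfying E[cold ∨ fan U fan]: {Off, Idle}.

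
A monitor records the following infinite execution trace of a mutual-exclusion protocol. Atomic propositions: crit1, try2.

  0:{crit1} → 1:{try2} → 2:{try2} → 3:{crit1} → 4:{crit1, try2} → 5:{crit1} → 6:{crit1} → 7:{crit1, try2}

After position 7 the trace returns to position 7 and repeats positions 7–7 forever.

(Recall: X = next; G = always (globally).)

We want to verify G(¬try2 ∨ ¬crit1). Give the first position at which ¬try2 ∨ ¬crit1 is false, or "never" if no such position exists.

Check ¬try2 ∨ ¬crit1 at each position in order: 0 ✓, 1 ✓, 2 ✓, 3 ✓.
At position 4 the labels are {crit1, try2}, so ¬try2 ∨ ¬crit1 is false there. This is the first violation.

4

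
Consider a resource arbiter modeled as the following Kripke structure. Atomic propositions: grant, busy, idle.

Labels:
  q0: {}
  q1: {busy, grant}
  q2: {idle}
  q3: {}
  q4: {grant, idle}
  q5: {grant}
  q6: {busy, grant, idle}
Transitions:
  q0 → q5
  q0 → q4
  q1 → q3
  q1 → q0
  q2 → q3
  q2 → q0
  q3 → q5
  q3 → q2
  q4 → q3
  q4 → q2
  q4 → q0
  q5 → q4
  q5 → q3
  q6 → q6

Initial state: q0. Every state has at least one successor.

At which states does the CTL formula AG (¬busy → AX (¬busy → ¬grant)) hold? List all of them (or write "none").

{q6}

States satisfying ¬busy → AX (¬busy → ¬grant): {q1, q2, q4, q6}.
States satisfying AG (¬busy → AX (¬busy → ¬grant)): {q6}.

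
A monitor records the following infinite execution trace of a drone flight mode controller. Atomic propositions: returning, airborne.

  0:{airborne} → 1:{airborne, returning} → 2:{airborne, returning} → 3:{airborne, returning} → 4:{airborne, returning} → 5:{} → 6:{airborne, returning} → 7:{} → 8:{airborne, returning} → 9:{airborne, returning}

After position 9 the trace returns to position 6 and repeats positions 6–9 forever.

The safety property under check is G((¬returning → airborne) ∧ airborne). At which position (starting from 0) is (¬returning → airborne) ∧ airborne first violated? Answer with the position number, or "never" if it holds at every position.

Check (¬returning → airborne) ∧ airborne at each position in order: 0 ✓, 1 ✓, 2 ✓, 3 ✓, 4 ✓.
At position 5 the labels are {}, so (¬returning → airborne) ∧ airborne is false there. This is the first violation.

5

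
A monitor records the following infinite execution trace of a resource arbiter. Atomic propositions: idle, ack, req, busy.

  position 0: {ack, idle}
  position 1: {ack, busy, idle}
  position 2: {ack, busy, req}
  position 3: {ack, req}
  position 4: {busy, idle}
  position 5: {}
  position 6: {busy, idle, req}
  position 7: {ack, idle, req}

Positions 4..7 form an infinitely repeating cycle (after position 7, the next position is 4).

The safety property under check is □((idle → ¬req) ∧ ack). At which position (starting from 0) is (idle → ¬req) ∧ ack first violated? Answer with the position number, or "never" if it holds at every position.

4

Check (idle → ¬req) ∧ ack at each position in order: 0 ✓, 1 ✓, 2 ✓, 3 ✓.
At position 4 the labels are {busy, idle}, so (idle → ¬req) ∧ ack is false there. This is the first violation.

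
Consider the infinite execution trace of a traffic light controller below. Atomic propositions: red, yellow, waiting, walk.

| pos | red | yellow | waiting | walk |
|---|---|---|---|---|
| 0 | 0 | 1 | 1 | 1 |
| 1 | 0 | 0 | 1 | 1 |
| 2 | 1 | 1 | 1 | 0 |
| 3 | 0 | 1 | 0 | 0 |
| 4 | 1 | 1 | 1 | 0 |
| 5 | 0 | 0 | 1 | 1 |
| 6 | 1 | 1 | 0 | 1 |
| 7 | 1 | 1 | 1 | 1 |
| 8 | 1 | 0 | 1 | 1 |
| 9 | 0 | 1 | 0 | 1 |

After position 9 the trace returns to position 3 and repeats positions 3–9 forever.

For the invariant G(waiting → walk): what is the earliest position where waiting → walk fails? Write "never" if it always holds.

Check waiting → walk at each position in order: 0 ✓, 1 ✓.
At position 2 the labels are {red, waiting, yellow}, so waiting → walk is false there. This is the first violation.

2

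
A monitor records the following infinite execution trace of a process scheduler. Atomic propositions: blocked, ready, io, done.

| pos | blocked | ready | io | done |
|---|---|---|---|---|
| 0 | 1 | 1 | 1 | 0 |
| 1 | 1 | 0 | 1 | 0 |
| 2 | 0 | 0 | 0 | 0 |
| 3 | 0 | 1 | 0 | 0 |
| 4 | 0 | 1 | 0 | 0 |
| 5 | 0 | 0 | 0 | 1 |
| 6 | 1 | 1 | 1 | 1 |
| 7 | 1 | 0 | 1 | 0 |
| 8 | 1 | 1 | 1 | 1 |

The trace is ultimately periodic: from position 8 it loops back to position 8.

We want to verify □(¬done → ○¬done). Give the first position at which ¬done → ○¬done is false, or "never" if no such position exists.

4

Check ¬done → ○¬done at each position in order: 0 ✓, 1 ✓, 2 ✓, 3 ✓.
At position 4 the labels are {ready} and the next position 5 has {done}, so ¬done → ○¬done is false there. This is the first violation.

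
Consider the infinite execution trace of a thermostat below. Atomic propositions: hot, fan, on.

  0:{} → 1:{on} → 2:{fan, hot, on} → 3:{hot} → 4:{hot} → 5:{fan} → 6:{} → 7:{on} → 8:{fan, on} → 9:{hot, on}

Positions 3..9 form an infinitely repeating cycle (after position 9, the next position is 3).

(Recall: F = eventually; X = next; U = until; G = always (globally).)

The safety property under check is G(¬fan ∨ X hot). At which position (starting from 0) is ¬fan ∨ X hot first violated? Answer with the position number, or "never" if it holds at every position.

Check ¬fan ∨ X hot at each position in order: 0 ✓, 1 ✓, 2 ✓, 3 ✓, 4 ✓.
At position 5 the labels are {fan} and the next position 6 has {}, so ¬fan ∨ X hot is false there. This is the first violation.

5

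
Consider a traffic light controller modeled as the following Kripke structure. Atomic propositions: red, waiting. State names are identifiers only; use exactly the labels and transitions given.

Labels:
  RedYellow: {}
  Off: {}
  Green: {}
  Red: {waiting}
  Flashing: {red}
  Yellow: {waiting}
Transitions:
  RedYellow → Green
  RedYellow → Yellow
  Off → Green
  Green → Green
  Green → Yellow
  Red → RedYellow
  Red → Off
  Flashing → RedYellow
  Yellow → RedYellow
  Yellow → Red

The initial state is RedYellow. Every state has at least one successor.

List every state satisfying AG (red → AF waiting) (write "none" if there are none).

States satisfying red → AF waiting: {RedYellow, Off, Green, Red, Yellow}.
States satisfying AG (red → AF waiting): {RedYellow, Off, Green, Red, Yellow}.

{RedYellow, Off, Green, Red, Yellow}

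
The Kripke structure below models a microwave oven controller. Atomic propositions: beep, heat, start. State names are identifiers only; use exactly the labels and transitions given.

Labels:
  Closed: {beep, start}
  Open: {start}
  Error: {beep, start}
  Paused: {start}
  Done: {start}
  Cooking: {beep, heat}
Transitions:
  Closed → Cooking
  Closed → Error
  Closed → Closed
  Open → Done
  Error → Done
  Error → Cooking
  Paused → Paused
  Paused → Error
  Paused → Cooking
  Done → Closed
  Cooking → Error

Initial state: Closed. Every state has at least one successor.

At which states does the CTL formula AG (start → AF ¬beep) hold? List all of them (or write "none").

none

States satisfying start → AF ¬beep: {Open, Paused, Done, Cooking}.
States satisfying AG (start → AF ¬beep): ∅.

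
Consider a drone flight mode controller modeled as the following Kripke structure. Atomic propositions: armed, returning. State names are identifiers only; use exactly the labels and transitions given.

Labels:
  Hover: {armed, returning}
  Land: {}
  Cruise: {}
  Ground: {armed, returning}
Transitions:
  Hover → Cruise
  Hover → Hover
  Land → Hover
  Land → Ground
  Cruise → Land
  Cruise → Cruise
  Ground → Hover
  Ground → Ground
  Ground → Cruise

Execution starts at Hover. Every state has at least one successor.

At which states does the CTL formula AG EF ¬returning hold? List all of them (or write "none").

{Hover, Land, Cruise, Ground}

States satisfying EF ¬returning: {Hover, Land, Cruise, Ground}.
States satisfying AG EF ¬returning: {Hover, Land, Cruise, Ground}.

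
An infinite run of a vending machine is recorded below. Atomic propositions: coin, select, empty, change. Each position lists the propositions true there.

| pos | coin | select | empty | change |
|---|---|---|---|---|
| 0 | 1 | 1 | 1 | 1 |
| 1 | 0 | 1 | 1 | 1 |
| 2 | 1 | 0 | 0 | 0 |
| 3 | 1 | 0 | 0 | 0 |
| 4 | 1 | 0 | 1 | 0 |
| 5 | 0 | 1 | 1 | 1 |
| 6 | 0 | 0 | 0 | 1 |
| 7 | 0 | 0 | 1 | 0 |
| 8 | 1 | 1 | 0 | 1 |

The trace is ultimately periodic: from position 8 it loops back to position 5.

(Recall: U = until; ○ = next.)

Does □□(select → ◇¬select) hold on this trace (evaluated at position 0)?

□(select → ◇¬select) holds at every position 0..8, and those are all positions ever visited, so □□(select → ◇¬select) holds.

Satisfied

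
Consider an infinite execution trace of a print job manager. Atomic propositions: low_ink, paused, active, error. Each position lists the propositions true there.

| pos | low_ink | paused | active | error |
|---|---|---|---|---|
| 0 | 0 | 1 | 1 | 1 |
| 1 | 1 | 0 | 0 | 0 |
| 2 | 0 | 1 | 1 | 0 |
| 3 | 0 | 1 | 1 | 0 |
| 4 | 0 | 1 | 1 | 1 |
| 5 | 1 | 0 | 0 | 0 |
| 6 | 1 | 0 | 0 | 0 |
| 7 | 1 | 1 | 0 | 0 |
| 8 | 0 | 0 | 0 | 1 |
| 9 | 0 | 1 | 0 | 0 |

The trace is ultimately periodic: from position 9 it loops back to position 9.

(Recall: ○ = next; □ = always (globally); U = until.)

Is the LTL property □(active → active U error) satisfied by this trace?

active → active U error holds at every position 0..9, and those are all positions ever visited, so □(active → active U error) holds.
Positions where active holds: 0, 2, 3, 4.
Check active U error at each: 0→ok, 2→ok, 3→ok, 4→ok.

Holds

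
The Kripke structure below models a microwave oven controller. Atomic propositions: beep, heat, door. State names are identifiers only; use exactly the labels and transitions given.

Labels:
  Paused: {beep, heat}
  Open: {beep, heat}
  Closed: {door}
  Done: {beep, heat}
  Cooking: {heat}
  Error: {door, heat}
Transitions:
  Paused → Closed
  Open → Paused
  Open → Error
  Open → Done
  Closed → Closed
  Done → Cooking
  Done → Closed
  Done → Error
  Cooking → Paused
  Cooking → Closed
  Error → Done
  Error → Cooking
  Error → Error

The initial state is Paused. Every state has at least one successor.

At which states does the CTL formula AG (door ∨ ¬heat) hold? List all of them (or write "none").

{Closed}

States satisfying door ∨ ¬heat: {Closed, Error}.
States satisfying AG (door ∨ ¬heat): {Closed}.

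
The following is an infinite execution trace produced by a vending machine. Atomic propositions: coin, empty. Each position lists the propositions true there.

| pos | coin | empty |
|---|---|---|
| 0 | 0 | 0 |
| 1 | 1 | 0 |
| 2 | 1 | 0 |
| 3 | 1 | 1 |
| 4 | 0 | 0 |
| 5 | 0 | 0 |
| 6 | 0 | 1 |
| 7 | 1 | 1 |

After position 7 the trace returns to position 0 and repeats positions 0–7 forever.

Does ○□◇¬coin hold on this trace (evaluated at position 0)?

Holds

The position after 0 is 1; □◇¬coin is true there.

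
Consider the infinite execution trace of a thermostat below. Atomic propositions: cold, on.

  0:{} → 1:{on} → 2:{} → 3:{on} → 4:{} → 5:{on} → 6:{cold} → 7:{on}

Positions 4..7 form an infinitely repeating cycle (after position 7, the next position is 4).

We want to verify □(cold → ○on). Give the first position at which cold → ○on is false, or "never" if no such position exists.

never

cold → ○on holds at every position 0..7, and those are all the positions the trace ever visits, so the invariant □(cold → ○on) is never violated.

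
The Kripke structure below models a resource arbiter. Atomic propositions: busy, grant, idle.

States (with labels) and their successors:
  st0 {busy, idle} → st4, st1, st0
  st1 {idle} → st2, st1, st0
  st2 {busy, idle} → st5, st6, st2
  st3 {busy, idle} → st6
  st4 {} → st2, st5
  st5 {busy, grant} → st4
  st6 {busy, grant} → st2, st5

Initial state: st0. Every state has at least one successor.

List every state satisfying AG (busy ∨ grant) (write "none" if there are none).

none

States satisfying busy ∨ grant: {st0, st2, st3, st5, st6}.
States satisfying AG (busy ∨ grant): ∅.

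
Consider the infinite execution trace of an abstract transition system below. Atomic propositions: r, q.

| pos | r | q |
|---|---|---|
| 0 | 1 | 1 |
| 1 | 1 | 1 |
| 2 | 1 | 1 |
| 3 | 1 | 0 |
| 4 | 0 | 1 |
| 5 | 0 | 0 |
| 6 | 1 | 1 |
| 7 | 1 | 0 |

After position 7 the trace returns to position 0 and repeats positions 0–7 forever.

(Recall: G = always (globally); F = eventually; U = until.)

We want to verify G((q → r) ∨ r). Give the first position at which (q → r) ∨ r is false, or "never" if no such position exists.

4

Check (q → r) ∨ r at each position in order: 0 ✓, 1 ✓, 2 ✓, 3 ✓.
At position 4 the labels are {q}, so (q → r) ∨ r is false there. This is the first violation.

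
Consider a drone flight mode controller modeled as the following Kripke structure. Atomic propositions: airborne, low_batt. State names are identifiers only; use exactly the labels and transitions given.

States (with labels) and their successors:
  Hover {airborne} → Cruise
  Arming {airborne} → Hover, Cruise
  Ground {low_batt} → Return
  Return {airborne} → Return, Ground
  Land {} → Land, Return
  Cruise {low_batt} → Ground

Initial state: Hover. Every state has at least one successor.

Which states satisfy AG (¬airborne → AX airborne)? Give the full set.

{Ground, Return}

States satisfying ¬airborne → AX airborne: {Hover, Arming, Ground, Return}.
States satisfying AG (¬airborne → AX airborne): {Ground, Return}.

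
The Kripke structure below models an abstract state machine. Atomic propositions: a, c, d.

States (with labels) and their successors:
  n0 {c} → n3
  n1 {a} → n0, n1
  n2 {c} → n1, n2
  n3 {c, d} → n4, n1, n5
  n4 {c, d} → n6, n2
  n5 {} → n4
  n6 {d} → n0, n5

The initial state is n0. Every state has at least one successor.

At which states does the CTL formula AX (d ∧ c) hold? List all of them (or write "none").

States satisfying d ∧ c: {n3, n4}.
States satisfying AX (d ∧ c): {n0, n5}.

{n0, n5}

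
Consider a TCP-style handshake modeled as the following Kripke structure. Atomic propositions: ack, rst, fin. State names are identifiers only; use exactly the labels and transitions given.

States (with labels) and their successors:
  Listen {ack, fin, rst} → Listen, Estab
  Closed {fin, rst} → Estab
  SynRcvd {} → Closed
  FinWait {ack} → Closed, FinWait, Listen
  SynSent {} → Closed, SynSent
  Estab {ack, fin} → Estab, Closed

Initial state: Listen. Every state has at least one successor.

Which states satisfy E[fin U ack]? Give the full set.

{Listen, Closed, FinWait, Estab}

States satisfying fin: {Listen, Closed, Estab}.
States satisfying ack: {Listen, FinWait, Estab}.
States satisfying E[fin U ack]: {Listen, Closed, FinWait, Estab}.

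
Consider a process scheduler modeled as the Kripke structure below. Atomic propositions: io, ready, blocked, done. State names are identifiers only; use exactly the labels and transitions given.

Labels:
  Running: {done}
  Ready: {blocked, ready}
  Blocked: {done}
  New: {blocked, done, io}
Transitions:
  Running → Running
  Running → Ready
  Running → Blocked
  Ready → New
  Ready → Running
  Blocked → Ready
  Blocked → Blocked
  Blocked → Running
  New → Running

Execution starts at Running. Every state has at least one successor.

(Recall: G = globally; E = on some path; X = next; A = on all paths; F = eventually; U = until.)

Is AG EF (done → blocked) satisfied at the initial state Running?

Yes

States satisfying EF (done → blocked): {Running, Ready, Blocked, New}.
States satisfying AG EF (done → blocked): {Running, Ready, Blocked, New}.
Every state reachable from Running satisfies EF (done → blocked).
Running ∈ Sat(AG EF (done → blocked)).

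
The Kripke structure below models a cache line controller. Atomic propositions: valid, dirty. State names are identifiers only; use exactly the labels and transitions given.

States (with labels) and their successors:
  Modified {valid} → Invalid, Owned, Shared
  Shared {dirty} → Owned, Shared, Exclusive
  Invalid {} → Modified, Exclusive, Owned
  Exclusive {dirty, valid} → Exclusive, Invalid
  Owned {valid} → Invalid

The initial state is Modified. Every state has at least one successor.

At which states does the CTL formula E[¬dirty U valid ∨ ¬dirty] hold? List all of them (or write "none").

States satisfying ¬dirty: {Modified, Invalid, Owned}.
States satisfying valid ∨ ¬dirty: {Modified, Invalid, Exclusive, Owned}.
States satisfying E[¬dirty U valid ∨ ¬dirty]: {Modified, Invalid, Exclusive, Owned}.

{Modified, Invalid, Exclusive, Owned}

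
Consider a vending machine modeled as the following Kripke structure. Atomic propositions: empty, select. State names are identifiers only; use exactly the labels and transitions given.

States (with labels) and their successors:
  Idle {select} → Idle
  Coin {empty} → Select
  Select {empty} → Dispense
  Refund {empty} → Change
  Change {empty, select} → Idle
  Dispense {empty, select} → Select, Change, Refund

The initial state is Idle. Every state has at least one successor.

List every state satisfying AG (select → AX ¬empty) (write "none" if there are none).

{Idle, Refund, Change}

States satisfying select → AX ¬empty: {Idle, Coin, Select, Refund, Change}.
States satisfying AG (select → AX ¬empty): {Idle, Refund, Change}.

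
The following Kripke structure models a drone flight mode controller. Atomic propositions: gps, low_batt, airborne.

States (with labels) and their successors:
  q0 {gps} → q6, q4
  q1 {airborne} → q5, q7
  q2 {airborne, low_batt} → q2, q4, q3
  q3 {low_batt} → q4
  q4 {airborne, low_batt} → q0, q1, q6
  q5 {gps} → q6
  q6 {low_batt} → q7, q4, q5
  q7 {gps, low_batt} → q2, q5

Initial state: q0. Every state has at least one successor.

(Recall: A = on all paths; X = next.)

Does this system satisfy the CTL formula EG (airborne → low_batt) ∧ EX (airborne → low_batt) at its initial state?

States satisfying airborne → low_batt: {q0, q2, q3, q4, q5, q6, q7}.
States satisfying EG (airborne → low_batt): {q0, q2, q3, q4, q5, q6, q7}.
States satisfying EX (airborne → low_batt): {q0, q1, q2, q3, q4, q5, q6, q7}.
States satisfying EG (airborne → low_batt) ∧ EX (airborne → low_batt): {q0, q2, q3, q4, q5, q6, q7}.
q0 ∈ Sat(EG (airborne → low_batt) ∧ EX (airborne → low_batt)).

Satisfied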